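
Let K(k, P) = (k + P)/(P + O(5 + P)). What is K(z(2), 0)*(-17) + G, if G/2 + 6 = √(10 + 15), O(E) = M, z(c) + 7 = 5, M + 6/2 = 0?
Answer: -40/3 ≈ -13.333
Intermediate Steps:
M = -3 (M = -3 + 0 = -3)
z(c) = -2 (z(c) = -7 + 5 = -2)
O(E) = -3
G = -2 (G = -12 + 2*√(10 + 15) = -12 + 2*√25 = -12 + 2*5 = -12 + 10 = -2)
K(k, P) = (P + k)/(-3 + P) (K(k, P) = (k + P)/(P - 3) = (P + k)/(-3 + P))
K(z(2), 0)*(-17) + G = ((0 - 2)/(-3 + 0))*(-17) - 2 = (-2/(-3))*(-17) - 2 = -⅓*(-2)*(-17) - 2 = (⅔)*(-17) - 2 = -34/3 - 2 = -40/3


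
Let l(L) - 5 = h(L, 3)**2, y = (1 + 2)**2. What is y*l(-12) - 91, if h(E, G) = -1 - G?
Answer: 98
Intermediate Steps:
y = 9 (y = 3**2 = 9)
l(L) = 21 (l(L) = 5 + (-1 - 1*3)**2 = 5 + (-1 - 3)**2 = 5 + (-4)**2 = 5 + 16 = 21)
y*l(-12) - 91 = 9*21 - 91 = 189 - 91 = 98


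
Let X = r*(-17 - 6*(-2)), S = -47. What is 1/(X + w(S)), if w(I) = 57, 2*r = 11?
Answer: 2/59 ≈ 0.033898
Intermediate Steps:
r = 11/2 (r = (½)*11 = 11/2 ≈ 5.5000)
X = -55/2 (X = 11*(-17 - 6*(-2))/2 = 11*(-17 + 12)/2 = (11/2)*(-5) = -55/2 ≈ -27.500)
1/(X + w(S)) = 1/(-55/2 + 57) = 1/(59/2) = 2/59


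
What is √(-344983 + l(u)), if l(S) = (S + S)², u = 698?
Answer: √1603833 ≈ 1266.4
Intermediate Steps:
l(S) = 4*S² (l(S) = (2*S)² = 4*S²)
√(-344983 + l(u)) = √(-344983 + 4*698²) = √(-344983 + 4*487204) = √(-344983 + 1948816) = √1603833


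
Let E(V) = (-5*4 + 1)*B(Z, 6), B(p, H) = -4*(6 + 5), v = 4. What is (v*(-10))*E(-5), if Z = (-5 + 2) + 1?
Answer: -33440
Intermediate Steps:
Z = -2 (Z = -3 + 1 = -2)
B(p, H) = -44 (B(p, H) = -4*11 = -44)
E(V) = 836 (E(V) = (-5*4 + 1)*(-44) = (-20 + 1)*(-44) = -19*(-44) = 836)
(v*(-10))*E(-5) = (4*(-10))*836 = -40*836 = -33440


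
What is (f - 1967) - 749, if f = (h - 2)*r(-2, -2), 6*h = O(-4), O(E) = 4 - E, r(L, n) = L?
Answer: -8144/3 ≈ -2714.7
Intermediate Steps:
h = 4/3 (h = (4 - 1*(-4))/6 = (4 + 4)/6 = (1/6)*8 = 4/3 ≈ 1.3333)
f = 4/3 (f = (4/3 - 2)*(-2) = -2/3*(-2) = 4/3 ≈ 1.3333)
(f - 1967) - 749 = (4/3 - 1967) - 749 = -5897/3 - 749 = -8144/3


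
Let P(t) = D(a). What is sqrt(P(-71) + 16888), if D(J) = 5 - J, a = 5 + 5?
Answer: sqrt(16883) ≈ 129.93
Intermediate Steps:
a = 10
P(t) = -5 (P(t) = 5 - 1*10 = 5 - 10 = -5)
sqrt(P(-71) + 16888) = sqrt(-5 + 16888) = sqrt(16883)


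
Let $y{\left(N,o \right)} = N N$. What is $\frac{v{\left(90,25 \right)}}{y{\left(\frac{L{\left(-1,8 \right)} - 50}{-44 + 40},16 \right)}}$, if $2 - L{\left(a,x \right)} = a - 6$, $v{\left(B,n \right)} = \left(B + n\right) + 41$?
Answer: $\frac{2496}{1681} \approx 1.4848$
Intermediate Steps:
$v{\left(B,n \right)} = 41 + B + n$
$L{\left(a,x \right)} = 8 - a$ ($L{\left(a,x \right)} = 2 - \left(a - 6\right) = 2 - \left(-6 + a\right) = 8 - a$)
$y{\left(N,o \right)} = N^{2}$
$\frac{v{\left(90,25 \right)}}{y{\left(\frac{L{\left(-1,8 \right)} - 50}{-44 + 40},16 \right)}} = \frac{41 + 90 + 25}{\left(\frac{\left(8 - -1\right) - 50}{-44 + 40}\right)^{2}} = \frac{156}{\left(\frac{\left(8 + 1\right) - 50}{-4}\right)^{2}} = \frac{156}{\left(\left(9 - 50\right) \left(- \frac{1}{4}\right)\right)^{2}} = \frac{156}{\left(\left(-41\right) \left(- \frac{1}{4}\right)\right)^{2}} = \frac{156}{\left(\frac{41}{4}\right)^{2}} = \frac{156}{\frac{1681}{16}} = 156 \cdot \frac{16}{1681} = \frac{2496}{1681}$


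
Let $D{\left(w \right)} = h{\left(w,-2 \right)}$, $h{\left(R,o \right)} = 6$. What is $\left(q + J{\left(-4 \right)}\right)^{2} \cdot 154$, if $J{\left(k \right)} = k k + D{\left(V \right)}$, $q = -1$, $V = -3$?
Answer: $67914$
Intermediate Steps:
$D{\left(w \right)} = 6$
$J{\left(k \right)} = 6 + k^{2}$ ($J{\left(k \right)} = k k + 6 = k^{2} + 6 = 6 + k^{2}$)
$\left(q + J{\left(-4 \right)}\right)^{2} \cdot 154 = \left(-1 + \left(6 + \left(-4\right)^{2}\right)\right)^{2} \cdot 154 = \left(-1 + \left(6 + 16\right)\right)^{2} \cdot 154 = \left(-1 + 22\right)^{2} \cdot 154 = 21^{2} \cdot 154 = 441 \cdot 154 = 67914$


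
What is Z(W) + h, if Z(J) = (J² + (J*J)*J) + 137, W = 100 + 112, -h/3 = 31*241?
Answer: 9550796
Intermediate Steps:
h = -22413 (h = -93*241 = -3*7471 = -22413)
W = 212
Z(J) = 137 + J² + J³ (Z(J) = (J² + J²*J) + 137 = (J² + J³) + 137 = 137 + J² + J³)
Z(W) + h = (137 + 212² + 212³) - 22413 = (137 + 44944 + 9528128) - 22413 = 9573209 - 22413 = 9550796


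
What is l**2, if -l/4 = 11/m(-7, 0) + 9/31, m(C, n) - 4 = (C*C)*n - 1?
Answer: 2166784/8649 ≈ 250.52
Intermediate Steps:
m(C, n) = 3 + n*C**2 (m(C, n) = 4 + ((C*C)*n - 1) = 4 + (C**2*n - 1) = 4 + (n*C**2 - 1) = 4 + (-1 + n*C**2) = 3 + n*C**2)
l = -1472/93 (l = -4*(11/(3 + 0*(-7)**2) + 9/31) = -4*(11/(3 + 0*49) + 9*(1/31)) = -4*(11/(3 + 0) + 9/31) = -4*(11/3 + 9/31) = -4*368/93 = -1472/93 ≈ -15.828)
l**2 = (-1472/93)**2 = 2166784/8649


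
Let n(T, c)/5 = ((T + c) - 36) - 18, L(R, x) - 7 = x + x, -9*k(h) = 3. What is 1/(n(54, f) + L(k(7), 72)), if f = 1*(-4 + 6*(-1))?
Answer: 1/101 ≈ 0.0099010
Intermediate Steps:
k(h) = -⅓ (k(h) = -⅑*3 = -⅓)
L(R, x) = 7 + 2*x (L(R, x) = 7 + (x + x) = 7 + 2*x)
f = -10 (f = 1*(-4 - 6) = 1*(-10) = -10)
n(T, c) = -270 + 5*T + 5*c (n(T, c) = 5*(((T + c) - 36) - 18) = 5*((-36 + T + c) - 18) = 5*(-54 + T + c) = -270 + 5*T + 5*c)
1/(n(54, f) + L(k(7), 72)) = 1/((-270 + 5*54 + 5*(-10)) + (7 + 2*72)) = 1/((-270 + 270 - 50) + (7 + 144)) = 1/(-50 + 151) = 1/101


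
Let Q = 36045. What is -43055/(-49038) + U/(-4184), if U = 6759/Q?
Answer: 120238727177/136954307160 ≈ 0.87795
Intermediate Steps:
U = 751/4005 (U = 6759/36045 = 6759*(1/36045) = 751/4005 ≈ 0.18752)
-43055/(-49038) + U/(-4184) = -43055/(-49038) + (751/4005)/(-4184) = -43055*(-1/49038) + (751/4005)*(-1/4184) = 43055/49038 - 751/16756920 = 120238727177/136954307160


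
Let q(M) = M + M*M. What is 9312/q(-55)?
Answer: 1552/495 ≈ 3.1354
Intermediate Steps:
q(M) = M + M²
9312/q(-55) = 9312/((-55*(1 - 55))) = 9312/((-55*(-54))) = 9312/2970 = 9312*(1/2970) = 1552/495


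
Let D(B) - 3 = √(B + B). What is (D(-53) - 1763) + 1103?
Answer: -657 + I*√106 ≈ -657.0 + 10.296*I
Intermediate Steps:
D(B) = 3 + √2*√B (D(B) = 3 + √(B + B) = 3 + √(2*B) = 3 + √2*√B)
(D(-53) - 1763) + 1103 = ((3 + √2*√(-53)) - 1763) + 1103 = ((3 + √2*(I*√53)) - 1763) + 1103 = ((3 + I*√106) - 1763) + 1103 = (-1760 + I*√106) + 1103 = -657 + I*√106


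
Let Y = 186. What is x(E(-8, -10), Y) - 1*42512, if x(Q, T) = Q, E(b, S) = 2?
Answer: -42510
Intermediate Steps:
x(E(-8, -10), Y) - 1*42512 = 2 - 1*42512 = 2 - 42512 = -42510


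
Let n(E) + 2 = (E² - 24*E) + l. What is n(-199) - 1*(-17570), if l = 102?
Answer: 62047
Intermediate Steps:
n(E) = 100 + E² - 24*E (n(E) = -2 + ((E² - 24*E) + 102) = -2 + (102 + E² - 24*E) = 100 + E² - 24*E)
n(-199) - 1*(-17570) = (100 + (-199)² - 24*(-199)) - 1*(-17570) = (100 + 39601 + 4776) + 17570 = 44477 + 17570 = 62047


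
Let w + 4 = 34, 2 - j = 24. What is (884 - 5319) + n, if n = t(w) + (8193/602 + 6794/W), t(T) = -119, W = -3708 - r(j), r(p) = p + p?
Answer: -2504739037/551432 ≈ -4542.2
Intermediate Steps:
j = -22 (j = 2 - 1*24 = 2 - 24 = -22)
r(p) = 2*p
W = -3664 (W = -3708 - 2*(-22) = -3708 - 1*(-44) = -3708 + 44 = -3664)
w = 30 (w = -4 + 34 = 30)
n = -59138117/551432 (n = -119 + (8193/602 + 6794/(-3664)) = -119 + (8193*(1/602) + 6794*(-1/3664)) = -119 + (8193/602 - 3397/1832) = -119 + 6482291/551432 = -59138117/551432 ≈ -107.24)
(884 - 5319) + n = (884 - 5319) - 59138117/551432 = -4435 - 59138117/551432 = -2504739037/551432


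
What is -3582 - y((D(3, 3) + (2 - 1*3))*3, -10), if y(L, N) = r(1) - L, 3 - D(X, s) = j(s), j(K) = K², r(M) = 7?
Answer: -3610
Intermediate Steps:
D(X, s) = 3 - s²
y(L, N) = 7 - L
-3582 - y((D(3, 3) + (2 - 1*3))*3, -10) = -3582 - (7 - ((3 - 1*3²) + (2 - 1*3))*3) = -3582 - (7 - ((3 - 1*9) + (2 - 3))*3) = -3582 - (7 - ((3 - 9) - 1)*3) = -3582 - (7 - (-6 - 1)*3) = -3582 - (7 - (-7)*3) = -3582 - (7 - 1*(-21)) = -3582 - (7 + 21) = -3582 - 1*28 = -3582 - 28 = -3610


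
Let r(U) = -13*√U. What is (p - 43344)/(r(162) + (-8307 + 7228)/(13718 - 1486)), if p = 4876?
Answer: -39054867808/315103471787 + 51800870930688*√2/315103471787 ≈ 232.36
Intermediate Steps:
(p - 43344)/(r(162) + (-8307 + 7228)/(13718 - 1486)) = (4876 - 43344)/(-117*√2 + (-8307 + 7228)/(13718 - 1486)) = -38468/(-117*√2 - 1079/12232) = -38468/(-1079/12232 - 117*√2)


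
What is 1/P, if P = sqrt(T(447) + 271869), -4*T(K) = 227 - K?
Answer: sqrt(67981)/135962 ≈ 0.0019177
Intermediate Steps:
T(K) = -227/4 + K/4 (T(K) = -(227 - K)/4 = -227/4 + K/4)
P = 2*sqrt(67981) (P = sqrt((-227/4 + (1/4)*447) + 271869) = sqrt((-227/4 + 447/4) + 271869) = sqrt(55 + 271869) = sqrt(271924) = 2*sqrt(67981) ≈ 521.46)
1/P = 1/(2*sqrt(67981)) = sqrt(67981)/135962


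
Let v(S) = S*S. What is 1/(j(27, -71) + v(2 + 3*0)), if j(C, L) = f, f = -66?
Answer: -1/62 ≈ -0.016129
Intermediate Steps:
v(S) = S**2
j(C, L) = -66
1/(j(27, -71) + v(2 + 3*0)) = 1/(-66 + (2 + 3*0)**2) = 1/(-66 + (2 + 0)**2) = 1/(-66 + 2**2) = 1/(-66 + 4) = 1/(-62) = -1/62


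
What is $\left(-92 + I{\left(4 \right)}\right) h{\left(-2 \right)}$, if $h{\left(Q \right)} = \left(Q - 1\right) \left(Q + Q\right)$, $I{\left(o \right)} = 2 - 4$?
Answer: $-1128$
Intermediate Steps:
$I{\left(o \right)} = -2$
$h{\left(Q \right)} = 2 Q \left(-1 + Q\right)$ ($h{\left(Q \right)} = \left(-1 + Q\right) 2 Q = 2 Q \left(-1 + Q\right)$)
$\left(-92 + I{\left(4 \right)}\right) h{\left(-2 \right)} = \left(-92 - 2\right) 2 \left(-2\right) \left(-1 - 2\right) = - 94 \cdot 2 \left(-2\right) \left(-3\right) = \left(-94\right) 12 = -1128$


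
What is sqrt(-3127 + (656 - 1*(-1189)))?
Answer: I*sqrt(1282) ≈ 35.805*I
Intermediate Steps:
sqrt(-3127 + (656 - 1*(-1189))) = sqrt(-3127 + (656 + 1189)) = sqrt(-3127 + 1845) = sqrt(-1282) = I*sqrt(1282)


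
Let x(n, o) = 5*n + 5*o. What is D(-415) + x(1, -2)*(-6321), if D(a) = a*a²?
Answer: -71441770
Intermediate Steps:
D(a) = a³
D(-415) + x(1, -2)*(-6321) = (-415)³ + (5*1 + 5*(-2))*(-6321) = -71473375 + (5 - 10)*(-6321) = -71473375 - 5*(-6321) = -71473375 + 31605 = -71441770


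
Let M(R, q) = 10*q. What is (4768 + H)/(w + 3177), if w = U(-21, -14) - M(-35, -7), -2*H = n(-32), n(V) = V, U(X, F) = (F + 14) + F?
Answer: 4784/3233 ≈ 1.4797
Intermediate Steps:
U(X, F) = 14 + 2*F (U(X, F) = (14 + F) + F = 14 + 2*F)
H = 16 (H = -1/2*(-32) = 16)
w = 56 (w = (14 + 2*(-14)) - 10*(-7) = (14 - 28) - 1*(-70) = -14 + 70 = 56)
(4768 + H)/(w + 3177) = (4768 + 16)/(56 + 3177) = 4784/3233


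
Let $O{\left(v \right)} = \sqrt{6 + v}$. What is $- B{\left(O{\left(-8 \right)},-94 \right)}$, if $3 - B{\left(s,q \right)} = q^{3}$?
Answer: $-830587$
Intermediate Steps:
$B{\left(s,q \right)} = 3 - q^{3}$
$- B{\left(O{\left(-8 \right)},-94 \right)} = - (3 - \left(-94\right)^{3}) = - (3 - -830584) = - (3 + 830584) = \left(-1\right) 830587 = -830587$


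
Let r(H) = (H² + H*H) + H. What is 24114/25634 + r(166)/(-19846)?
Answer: -234607452/127183091 ≈ -1.8446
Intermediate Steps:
r(H) = H + 2*H² (r(H) = (H² + H²) + H = 2*H² + H = H + 2*H²)
24114/25634 + r(166)/(-19846) = 24114/25634 + (166*(1 + 2*166))/(-19846) = 24114*(1/25634) + (166*(1 + 332))*(-1/19846) = 12057/12817 + (166*333)*(-1/19846) = 12057/12817 + 55278*(-1/19846) = 12057/12817 - 27639/9923 = -234607452/127183091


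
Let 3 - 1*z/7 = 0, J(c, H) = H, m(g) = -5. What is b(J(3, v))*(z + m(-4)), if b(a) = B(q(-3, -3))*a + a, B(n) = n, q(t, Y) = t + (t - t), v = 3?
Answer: -96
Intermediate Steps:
q(t, Y) = t (q(t, Y) = t + 0 = t)
z = 21 (z = 21 - 7*0 = 21 + 0 = 21)
b(a) = -2*a (b(a) = -3*a + a = -2*a)
b(J(3, v))*(z + m(-4)) = (-2*3)*(21 - 5) = -6*16 = -96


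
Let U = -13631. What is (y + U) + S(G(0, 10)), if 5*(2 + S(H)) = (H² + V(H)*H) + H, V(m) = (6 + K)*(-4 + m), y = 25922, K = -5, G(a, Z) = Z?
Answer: 12323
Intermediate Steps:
V(m) = -4 + m (V(m) = (6 - 5)*(-4 + m) = 1*(-4 + m) = -4 + m)
S(H) = -2 + H/5 + H²/5 + H*(-4 + H)/5 (S(H) = -2 + ((H² + (-4 + H)*H) + H)/5 = -2 + ((H² + H*(-4 + H)) + H)/5 = -2 + (H + H² + H*(-4 + H))/5 = -2 + (H/5 + H²/5 + H*(-4 + H)/5) = -2 + H/5 + H²/5 + H*(-4 + H)/5)
(y + U) + S(G(0, 10)) = (25922 - 13631) + (-2 - ⅗*10 + (⅖)*10²) = 12291 + (-2 - 6 + (⅖)*100) = 12291 + (-2 - 6 + 40) = 12291 + 32 = 12323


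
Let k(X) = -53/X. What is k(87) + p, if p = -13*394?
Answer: -445667/87 ≈ -5122.6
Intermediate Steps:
p = -5122
k(87) + p = -53/87 - 5122 = -445667/87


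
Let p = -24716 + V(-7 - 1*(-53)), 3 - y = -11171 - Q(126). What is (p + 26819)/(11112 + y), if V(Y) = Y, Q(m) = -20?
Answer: 2149/22266 ≈ 0.096515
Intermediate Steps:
y = 11154 (y = 3 - (-11171 - 1*(-20)) = 3 - (-11171 + 20) = 3 - 1*(-11151) = 3 + 11151 = 11154)
p = -24670 (p = -24716 + (-7 - 1*(-53)) = -24716 + (-7 + 53) = -24716 + 46 = -24670)
(p + 26819)/(11112 + y) = (-24670 + 26819)/(11112 + 11154) = 2149/22266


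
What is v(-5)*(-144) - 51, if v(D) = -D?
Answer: -771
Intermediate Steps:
v(-5)*(-144) - 51 = -1*(-5)*(-144) - 51 = 5*(-144) - 51 = -720 - 51 = -771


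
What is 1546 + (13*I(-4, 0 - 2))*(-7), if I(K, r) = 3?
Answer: 1273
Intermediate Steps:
1546 + (13*I(-4, 0 - 2))*(-7) = 1546 + (13*3)*(-7) = 1546 + 39*(-7) = 1546 - 273 = 1273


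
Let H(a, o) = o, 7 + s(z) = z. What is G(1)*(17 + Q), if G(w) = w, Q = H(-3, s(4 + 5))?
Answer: 19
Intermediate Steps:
s(z) = -7 + z
Q = 2 (Q = -7 + (4 + 5) = -7 + 9 = 2)
G(1)*(17 + Q) = 1*(17 + 2) = 1*19 = 19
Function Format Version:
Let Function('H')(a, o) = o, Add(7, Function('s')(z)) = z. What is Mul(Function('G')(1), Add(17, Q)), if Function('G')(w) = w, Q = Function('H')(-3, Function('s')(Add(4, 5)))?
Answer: 19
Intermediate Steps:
Function('s')(z) = Add(-7, z)
Q = 2 (Q = Add(-7, Add(4, 5)) = Add(-7, 9) = 2)
Mul(Function('G')(1), Add(17, Q)) = Mul(1, Add(17, 2)) = Mul(1, 19) = 19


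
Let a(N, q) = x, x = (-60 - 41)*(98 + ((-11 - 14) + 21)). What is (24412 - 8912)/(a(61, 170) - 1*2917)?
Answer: -15500/12411 ≈ -1.2489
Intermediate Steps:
x = -9494 (x = -101*(98 + (-25 + 21)) = -101*(98 - 4) = -101*94 = -9494)
a(N, q) = -9494
(24412 - 8912)/(a(61, 170) - 1*2917) = (24412 - 8912)/(-9494 - 1*2917) = 15500/(-9494 - 2917) = 15500/(-12411) = 15500*(-1/12411) = -15500/12411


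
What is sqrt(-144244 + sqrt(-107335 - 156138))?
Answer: sqrt(-144244 + 7*I*sqrt(5377)) ≈ 0.6758 + 379.8*I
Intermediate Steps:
sqrt(-144244 + sqrt(-107335 - 156138)) = sqrt(-144244 + sqrt(-263473)) = sqrt(-144244 + 7*I*sqrt(5377))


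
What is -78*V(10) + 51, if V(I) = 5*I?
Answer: -3849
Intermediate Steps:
-78*V(10) + 51 = -390*10 + 51 = -78*50 + 51 = -3900 + 51 = -3849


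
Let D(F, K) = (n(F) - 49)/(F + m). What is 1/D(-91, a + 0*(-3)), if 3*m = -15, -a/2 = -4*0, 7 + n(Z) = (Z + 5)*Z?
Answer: -16/1295 ≈ -0.012355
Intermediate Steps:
n(Z) = -7 + Z*(5 + Z) (n(Z) = -7 + (Z + 5)*Z = -7 + (5 + Z)*Z = -7 + Z*(5 + Z))
a = 0 (a = -(-8)*0 = -2*0 = 0)
m = -5 (m = (⅓)*(-15) = -5)
D(F, K) = (-56 + F² + 5*F)/(-5 + F) (D(F, K) = ((-7 + F² + 5*F) - 49)/(F - 5) = (-56 + F² + 5*F)/(-5 + F))
1/D(-91, a + 0*(-3)) = 1/((-56 + (-91)² + 5*(-91))/(-5 - 91)) = 1/((-56 + 8281 - 455)/(-96)) = 1/(-1/96*7770) = 1/(-1295/16) = -16/1295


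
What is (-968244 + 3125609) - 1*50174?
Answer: 2107191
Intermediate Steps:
(-968244 + 3125609) - 1*50174 = 2157365 - 50174 = 2107191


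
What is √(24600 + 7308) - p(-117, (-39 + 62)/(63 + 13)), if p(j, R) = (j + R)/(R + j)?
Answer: -1 + 2*√7977 ≈ 177.63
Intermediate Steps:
p(j, R) = 1 (p(j, R) = (R + j)/(R + j) = 1)
√(24600 + 7308) - p(-117, (-39 + 62)/(63 + 13)) = √(24600 + 7308) - 1*1 = √31908 - 1 = 2*√7977 - 1 = -1 + 2*√7977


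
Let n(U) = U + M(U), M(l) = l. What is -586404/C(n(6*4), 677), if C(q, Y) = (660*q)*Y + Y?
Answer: -45108/1649849 ≈ -0.027341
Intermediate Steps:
n(U) = 2*U (n(U) = U + U = 2*U)
C(q, Y) = Y + 660*Y*q (C(q, Y) = 660*Y*q + Y = Y + 660*Y*q)
-586404/C(n(6*4), 677) = -586404*1/(677*(1 + 660*(2*(6*4)))) = -586404*1/(677*(1 + 660*(2*24))) = -586404*1/(677*(1 + 660*48)) = -586404*1/(677*(1 + 31680)) = -586404/(677*31681) = -586404/21448037 = -586404*1/21448037 = -45108/1649849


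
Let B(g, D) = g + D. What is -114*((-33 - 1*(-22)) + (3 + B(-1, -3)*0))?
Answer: 912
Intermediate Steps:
B(g, D) = D + g
-114*((-33 - 1*(-22)) + (3 + B(-1, -3)*0)) = -114*((-33 - 1*(-22)) + (3 + (-3 - 1)*0)) = -114*((-33 + 22) + (3 - 4*0)) = -114*(-11 + (3 + 0)) = -114*(-11 + 3) = -114*(-8) = 912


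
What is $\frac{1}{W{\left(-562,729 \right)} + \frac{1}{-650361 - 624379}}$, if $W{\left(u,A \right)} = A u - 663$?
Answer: $- \frac{1274740}{523103581141} \approx -2.4369 \cdot 10^{-6}$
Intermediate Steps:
$W{\left(u,A \right)} = -663 + A u$
$\frac{1}{W{\left(-562,729 \right)} + \frac{1}{-650361 - 624379}} = \frac{1}{\left(-663 + 729 \left(-562\right)\right) + \frac{1}{-650361 - 624379}} = \frac{1}{\left(-663 - 409698\right) + \frac{1}{-1274740}} = \frac{1}{-410361 - \frac{1}{1274740}} = \frac{1}{- \frac{523103581141}{1274740}} = - \frac{1274740}{523103581141}$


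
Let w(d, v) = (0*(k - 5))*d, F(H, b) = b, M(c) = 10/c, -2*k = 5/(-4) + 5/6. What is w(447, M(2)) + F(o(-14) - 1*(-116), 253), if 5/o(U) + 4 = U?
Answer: 253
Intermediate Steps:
o(U) = 5/(-4 + U)
k = 5/24 (k = -(5/(-4) + 5/6)/2 = -(5*(-¼) + 5*(⅙))/2 = -(-5/4 + ⅚)/2 = -½*(-5/12) = 5/24 ≈ 0.20833)
w(d, v) = 0 (w(d, v) = (0*(5/24 - 5))*d = (0*(-115/24))*d = 0*d = 0)
w(447, M(2)) + F(o(-14) - 1*(-116), 253) = 0 + 253 = 253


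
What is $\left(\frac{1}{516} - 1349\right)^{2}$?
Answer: $\frac{484531542889}{266256} \approx 1.8198 \cdot 10^{6}$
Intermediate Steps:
$\left(\frac{1}{516} - 1349\right)^{2} = \left(- \frac{696083}{516}\right)^{2} = \frac{484531542889}{266256}$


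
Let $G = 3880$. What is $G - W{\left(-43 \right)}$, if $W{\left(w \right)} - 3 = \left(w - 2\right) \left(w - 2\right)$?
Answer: $1852$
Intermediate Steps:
$W{\left(w \right)} = 3 + \left(-2 + w\right)^{2}$ ($W{\left(w \right)} = 3 + \left(w - 2\right) \left(w - 2\right) = 3 + \left(-2 + w\right) \left(-2 + w\right) = 3 + \left(-2 + w\right)^{2}$)
$G - W{\left(-43 \right)} = 3880 - \left(3 + \left(-2 - 43\right)^{2}\right) = 3880 - \left(3 + \left(-45\right)^{2}\right) = 3880 - \left(3 + 2025\right) = 3880 - 2028 = 1852$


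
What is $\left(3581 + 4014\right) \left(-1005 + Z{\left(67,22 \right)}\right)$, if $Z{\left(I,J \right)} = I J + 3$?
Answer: $3584840$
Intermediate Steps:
$Z{\left(I,J \right)} = 3 + I J$
$\left(3581 + 4014\right) \left(-1005 + Z{\left(67,22 \right)}\right) = \left(3581 + 4014\right) \left(-1005 + \left(3 + 67 \cdot 22\right)\right) = 7595 \left(-1005 + \left(3 + 1474\right)\right) = 7595 \left(-1005 + 1477\right) = 7595 \cdot 472 = 3584840$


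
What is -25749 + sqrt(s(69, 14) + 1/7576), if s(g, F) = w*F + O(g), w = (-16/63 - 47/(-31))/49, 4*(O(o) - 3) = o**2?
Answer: -25749 + sqrt(7258462527654442)/2465988 ≈ -25714.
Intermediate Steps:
O(o) = 3 + o**2/4
w = 2465/95697 (w = (-16*1/63 - 47*(-1/31))*(1/49) = (-16/63 + 47/31)*(1/49) = (2465/1953)*(1/49) = 2465/95697 ≈ 0.025758)
s(g, F) = 3 + g**2/4 + 2465*F/95697 (s(g, F) = 2465*F/95697 + (3 + g**2/4) = 3 + g**2/4 + 2465*F/95697)
-25749 + sqrt(s(69, 14) + 1/7576) = -25749 + sqrt((3 + (1/4)*69**2 + (2465/95697)*14) + 1/7576) = -25749 + sqrt((3 + (1/4)*4761 + 4930/13671) + 1/7576) = -25749 + sqrt((3 + 4761/4 + 4930/13671) + 1/7576) = -25749 + sqrt(65271403/54684 + 1/7576) = -25749 + sqrt(123624050953/103571496) = -25749 + sqrt(7258462527654442)/2465988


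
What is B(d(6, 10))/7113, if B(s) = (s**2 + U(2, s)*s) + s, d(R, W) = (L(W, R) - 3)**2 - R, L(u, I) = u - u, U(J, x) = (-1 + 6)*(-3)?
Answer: -11/2371 ≈ -0.0046394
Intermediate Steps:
U(J, x) = -15 (U(J, x) = 5*(-3) = -15)
L(u, I) = 0
d(R, W) = 9 - R (d(R, W) = (0 - 3)**2 - R = (-3)**2 - R = 9 - R)
B(s) = s**2 - 14*s (B(s) = (s**2 - 15*s) + s = s**2 - 14*s)
B(d(6, 10))/7113 = ((9 - 1*6)*(-14 + (9 - 1*6)))/7113 = ((9 - 6)*(-14 + (9 - 6)))*(1/7113) = (3*(-14 + 3))*(1/7113) = (3*(-11))*(1/7113) = -33*1/7113 = -11/2371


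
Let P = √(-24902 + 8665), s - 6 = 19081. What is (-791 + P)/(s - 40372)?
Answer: 791/21285 - I*√16237/21285 ≈ 0.037162 - 0.0059866*I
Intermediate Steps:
s = 19087 (s = 6 + 19081 = 19087)
P = I*√16237 (P = √(-16237) = I*√16237 ≈ 127.42*I)
(-791 + P)/(s - 40372) = (-791 + I*√16237)/(19087 - 40372) = (-791 + I*√16237)/(-21285) = (-791 + I*√16237)*(-1/21285) = 791/21285 - I*√16237/21285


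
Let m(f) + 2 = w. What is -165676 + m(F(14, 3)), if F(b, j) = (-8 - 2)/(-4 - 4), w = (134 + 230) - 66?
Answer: -165380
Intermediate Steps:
w = 298 (w = 364 - 66 = 298)
F(b, j) = 5/4 (F(b, j) = -10/(-8) = -10*(-1/8) = 5/4)
m(f) = 296 (m(f) = -2 + 298 = 296)
-165676 + m(F(14, 3)) = -165676 + 296 = -165380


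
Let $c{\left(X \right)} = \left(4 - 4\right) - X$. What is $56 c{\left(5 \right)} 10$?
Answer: $-2800$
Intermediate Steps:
$c{\left(X \right)} = - X$ ($c{\left(X \right)} = \left(4 - 4\right) - X = 0 - X = - X$)
$56 c{\left(5 \right)} 10 = 56 \left(\left(-1\right) 5\right) 10 = 56 \left(-5\right) 10 = \left(-280\right) 10 = -2800$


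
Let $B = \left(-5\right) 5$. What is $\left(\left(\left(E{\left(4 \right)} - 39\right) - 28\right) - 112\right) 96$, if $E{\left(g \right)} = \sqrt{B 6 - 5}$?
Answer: $-17184 + 96 i \sqrt{155} \approx -17184.0 + 1195.2 i$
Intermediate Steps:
$B = -25$
$E{\left(g \right)} = i \sqrt{155}$ ($E{\left(g \right)} = \sqrt{\left(-25\right) 6 - 5} = \sqrt{-150 - 5} = \sqrt{-155} = i \sqrt{155}$)
$\left(\left(\left(E{\left(4 \right)} - 39\right) - 28\right) - 112\right) 96 = \left(\left(\left(i \sqrt{155} - 39\right) - 28\right) - 112\right) 96 = \left(\left(\left(-39 + i \sqrt{155}\right) - 28\right) - 112\right) 96 = \left(\left(-67 + i \sqrt{155}\right) - 112\right) 96 = \left(-179 + i \sqrt{155}\right) 96 = -17184 + 96 i \sqrt{155}$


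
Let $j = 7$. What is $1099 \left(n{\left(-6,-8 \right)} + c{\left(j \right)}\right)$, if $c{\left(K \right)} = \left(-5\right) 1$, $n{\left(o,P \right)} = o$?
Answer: $-12089$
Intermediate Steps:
$c{\left(K \right)} = -5$
$1099 \left(n{\left(-6,-8 \right)} + c{\left(j \right)}\right) = 1099 \left(-6 - 5\right) = 1099 \left(-11\right) = -12089$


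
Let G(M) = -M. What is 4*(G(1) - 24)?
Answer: -100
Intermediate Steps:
4*(G(1) - 24) = 4*(-1*1 - 24) = 4*(-1 - 24) = 4*(-25) = -100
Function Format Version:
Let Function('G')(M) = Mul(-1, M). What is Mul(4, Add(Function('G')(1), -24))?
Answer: -100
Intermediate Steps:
Mul(4, Add(Function('G')(1), -24)) = Mul(4, Add(Mul(-1, 1), -24)) = Mul(4, Add(-1, -24)) = Mul(4, -25) = -100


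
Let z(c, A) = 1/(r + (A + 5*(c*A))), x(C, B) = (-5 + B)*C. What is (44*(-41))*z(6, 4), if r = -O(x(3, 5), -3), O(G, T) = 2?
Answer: -902/61 ≈ -14.787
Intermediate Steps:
x(C, B) = C*(-5 + B)
r = -2 (r = -1*2 = -2)
z(c, A) = 1/(-2 + A + 5*A*c) (z(c, A) = 1/(-2 + (A + 5*(c*A))) = 1/(-2 + (A + 5*(A*c))) = 1/(-2 + (A + 5*A*c)) = 1/(-2 + A + 5*A*c))
(44*(-41))*z(6, 4) = (44*(-41))/(-2 + 4 + 5*4*6) = -1804/(-2 + 4 + 120) = -1804/122 = -1804*1/122 = -902/61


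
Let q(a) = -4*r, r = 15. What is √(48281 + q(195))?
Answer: √48221 ≈ 219.59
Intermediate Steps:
q(a) = -60 (q(a) = -4*15 = -60)
√(48281 + q(195)) = √(48281 - 60) = √48221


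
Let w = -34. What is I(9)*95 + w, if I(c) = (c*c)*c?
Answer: 69221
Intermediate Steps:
I(c) = c**3 (I(c) = c**2*c = c**3)
I(9)*95 + w = 9**3*95 - 34 = 729*95 - 34 = 69255 - 34 = 69221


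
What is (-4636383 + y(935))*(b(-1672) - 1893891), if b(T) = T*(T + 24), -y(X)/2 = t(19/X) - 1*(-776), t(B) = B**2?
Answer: -698660070289952361/174845 ≈ -3.9959e+12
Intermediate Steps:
y(X) = -1552 - 722/X**2 (y(X) = -2*((19/X)**2 - 1*(-776)) = -2*(361/X**2 + 776) = -2*(776 + 361/X**2) = -1552 - 722/X**2)
b(T) = T*(24 + T)
(-4636383 + y(935))*(b(-1672) - 1893891) = (-4636383 + (-1552 - 722/935**2))*(-1672*(24 - 1672) - 1893891) = (-4636383 + (-1552 - 722*1/874225))*(-1672*(-1648) - 1893891) = (-4636383 + (-1552 - 722/874225))*(2755456 - 1893891) = (-4636383 - 1356797922/874225)*861565 = -4054598726097/874225*861565 = -698660070289952361/174845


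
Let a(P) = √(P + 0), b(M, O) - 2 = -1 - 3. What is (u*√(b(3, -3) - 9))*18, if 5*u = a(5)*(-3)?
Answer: -54*I*√55/5 ≈ -80.095*I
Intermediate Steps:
b(M, O) = -2 (b(M, O) = 2 + (-1 - 3) = 2 - 4 = -2)
a(P) = √P
u = -3*√5/5 (u = (√5*(-3))/5 = (-3*√5)/5 = -3*√5/5 ≈ -1.3416)
(u*√(b(3, -3) - 9))*18 = ((-3*√5/5)*√(-2 - 9))*18 = ((-3*√5/5)*√(-11))*18 = ((-3*√5/5)*(I*√11))*18 = -3*I*√55/5*18 = -54*I*√55/5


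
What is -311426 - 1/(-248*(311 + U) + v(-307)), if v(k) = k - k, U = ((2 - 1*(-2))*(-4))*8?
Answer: -14133757583/45384 ≈ -3.1143e+5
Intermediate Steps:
U = -128 (U = ((2 + 2)*(-4))*8 = (4*(-4))*8 = -16*8 = -128)
v(k) = 0
-311426 - 1/(-248*(311 + U) + v(-307)) = -311426 - 1/(-248*(311 - 128) + 0) = -311426 - 1/(-248*183 + 0) = -311426 - 1/(-45384 + 0) = -311426 - 1/(-45384) = -311426 - 1*(-1/45384) = -311426 + 1/45384 = -14133757583/45384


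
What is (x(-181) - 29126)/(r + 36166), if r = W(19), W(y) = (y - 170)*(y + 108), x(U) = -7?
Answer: -9711/5663 ≈ -1.7148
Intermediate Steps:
W(y) = (-170 + y)*(108 + y)
r = -19177 (r = -18360 + 19² - 62*19 = -18360 + 361 - 1178 = -19177)
(x(-181) - 29126)/(r + 36166) = (-7 - 29126)/(-19177 + 36166) = -29133/16989 = -29133*1/16989 = -9711/5663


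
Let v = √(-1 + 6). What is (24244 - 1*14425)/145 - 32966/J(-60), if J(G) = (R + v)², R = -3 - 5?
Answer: -295644891/504745 - 527456*√5/3481 ≈ -924.55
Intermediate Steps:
R = -8
v = √5 ≈ 2.2361
J(G) = (-8 + √5)²
(24244 - 1*14425)/145 - 32966/J(-60) = (24244 - 1*14425)/145 - 32966/(8 - √5)² = (24244 - 14425)*(1/145) - 32966/(8 - √5)² = 9819*(1/145) - 32966/(8 - √5)² = 9819/145 - 32966/(8 - √5)²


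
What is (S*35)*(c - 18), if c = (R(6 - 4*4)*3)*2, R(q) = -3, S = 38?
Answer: -47880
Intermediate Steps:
c = -18 (c = -3*3*2 = -9*2 = -18)
(S*35)*(c - 18) = (38*35)*(-18 - 18) = 1330*(-36) = -47880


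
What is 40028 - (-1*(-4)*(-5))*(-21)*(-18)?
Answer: 47588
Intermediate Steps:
40028 - (-1*(-4)*(-5))*(-21)*(-18) = 40028 - (4*(-5))*(-21)*(-18) = 40028 - (-20*(-21))*(-18) = 40028 - 420*(-18) = 40028 - 1*(-7560) = 40028 + 7560 = 47588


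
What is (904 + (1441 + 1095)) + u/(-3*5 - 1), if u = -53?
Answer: 55093/16 ≈ 3443.3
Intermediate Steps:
(904 + (1441 + 1095)) + u/(-3*5 - 1) = (904 + (1441 + 1095)) - 53/(-3*5 - 1) = (904 + 2536) - 53/(-15 - 1) = 3440 - 53/(-16) = 3440 - 53*(-1/16) = 3440 + 53/16 = 55093/16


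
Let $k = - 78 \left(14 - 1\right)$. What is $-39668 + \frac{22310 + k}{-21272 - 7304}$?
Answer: $- \frac{70848379}{1786} \approx -39669.0$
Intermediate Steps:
$k = -1014$ ($k = \left(-78\right) 13 = -1014$)
$-39668 + \frac{22310 + k}{-21272 - 7304} = -39668 + \frac{22310 - 1014}{-21272 - 7304} = -39668 + \frac{21296}{-28576} = -39668 + 21296 \left(- \frac{1}{28576}\right) = -39668 - \frac{1331}{1786} = - \frac{70848379}{1786}$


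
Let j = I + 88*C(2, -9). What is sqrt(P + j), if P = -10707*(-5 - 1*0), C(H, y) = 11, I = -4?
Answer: sqrt(54499) ≈ 233.45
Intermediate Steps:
P = 53535 (P = -10707*(-5 + 0) = -10707*(-5) = 53535)
j = 964 (j = -4 + 88*11 = -4 + 968 = 964)
sqrt(P + j) = sqrt(53535 + 964) = sqrt(54499)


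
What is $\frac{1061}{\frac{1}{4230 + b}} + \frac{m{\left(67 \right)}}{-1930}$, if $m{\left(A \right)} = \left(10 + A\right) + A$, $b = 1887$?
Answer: $\frac{6262982133}{965} \approx 6.4901 \cdot 10^{6}$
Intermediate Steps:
$m{\left(A \right)} = 10 + 2 A$
$\frac{1061}{\frac{1}{4230 + b}} + \frac{m{\left(67 \right)}}{-1930} = \frac{1061}{\frac{1}{4230 + 1887}} + \frac{10 + 2 \cdot 67}{-1930} = \frac{1061}{\frac{1}{6117}} + \left(10 + 134\right) \left(- \frac{1}{1930}\right) = 1061 \frac{1}{\frac{1}{6117}} + 144 \left(- \frac{1}{1930}\right) = 1061 \cdot 6117 - \frac{72}{965} = 6490137 - \frac{72}{965} = \frac{6262982133}{965}$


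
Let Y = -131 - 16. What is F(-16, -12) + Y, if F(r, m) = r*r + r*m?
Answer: 301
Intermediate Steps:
F(r, m) = r² + m*r
Y = -147
F(-16, -12) + Y = -16*(-12 - 16) - 147 = -16*(-28) - 147 = 448 - 147 = 301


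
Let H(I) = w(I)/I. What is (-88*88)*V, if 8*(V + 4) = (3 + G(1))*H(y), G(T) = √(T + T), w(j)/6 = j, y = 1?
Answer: 13552 - 5808*√2 ≈ 5338.3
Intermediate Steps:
w(j) = 6*j
H(I) = 6 (H(I) = (6*I)/I = 6)
G(T) = √2*√T (G(T) = √(2*T) = √2*√T)
V = -7/4 + 3*√2/4 (V = -4 + ((3 + √2*√1)*6)/8 = -4 + ((3 + √2*1)*6)/8 = -4 + ((3 + √2)*6)/8 = -4 + (18 + 6*√2)/8 = -4 + (9/4 + 3*√2/4) = -7/4 + 3*√2/4 ≈ -0.68934)
(-88*88)*V = (-88*88)*(-7/4 + 3*√2/4) = -7744*(-7/4 + 3*√2/4) = 13552 - 5808*√2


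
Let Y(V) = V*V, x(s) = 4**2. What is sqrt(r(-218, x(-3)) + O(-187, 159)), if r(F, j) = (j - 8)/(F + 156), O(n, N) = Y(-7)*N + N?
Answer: sqrt(7639826)/31 ≈ 89.162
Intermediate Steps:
x(s) = 16
Y(V) = V**2
O(n, N) = 50*N (O(n, N) = (-7)**2*N + N = 49*N + N = 50*N)
r(F, j) = (-8 + j)/(156 + F)
sqrt(r(-218, x(-3)) + O(-187, 159)) = sqrt((-8 + 16)/(156 - 218) + 50*159) = sqrt(8/(-62) + 7950) = sqrt(-1/62*8 + 7950) = sqrt(-4/31 + 7950) = sqrt(246446/31) = sqrt(7639826)/31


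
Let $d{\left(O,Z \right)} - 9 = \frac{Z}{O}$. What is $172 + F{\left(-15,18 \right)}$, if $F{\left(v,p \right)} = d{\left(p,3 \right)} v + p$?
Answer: $\frac{105}{2} \approx 52.5$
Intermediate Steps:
$d{\left(O,Z \right)} = 9 + \frac{Z}{O}$
$F{\left(v,p \right)} = p + v \left(9 + \frac{3}{p}\right)$ ($F{\left(v,p \right)} = \left(9 + \frac{3}{p}\right) v + p = v \left(9 + \frac{3}{p}\right) + p = p + v \left(9 + \frac{3}{p}\right)$)
$172 + F{\left(-15,18 \right)} = 172 + \left(18 + 9 \left(-15\right) + 3 \left(-15\right) \frac{1}{18}\right) = 172 + \left(18 - 135 + 3 \left(-15\right) \frac{1}{18}\right) = 172 - \frac{239}{2} = \frac{105}{2}$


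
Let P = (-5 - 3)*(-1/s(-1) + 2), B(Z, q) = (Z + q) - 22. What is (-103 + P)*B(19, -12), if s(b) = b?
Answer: 1905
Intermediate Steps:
B(Z, q) = -22 + Z + q
P = -24 (P = (-5 - 3)*(-1/(-1) + 2) = -8*(-1*(-1) + 2) = -8*(1 + 2) = -8*3 = -24)
(-103 + P)*B(19, -12) = (-103 - 24)*(-22 + 19 - 12) = -127*(-15) = 1905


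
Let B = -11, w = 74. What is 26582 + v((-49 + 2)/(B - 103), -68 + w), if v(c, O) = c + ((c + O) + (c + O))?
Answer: 1010619/38 ≈ 26595.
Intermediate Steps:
v(c, O) = 2*O + 3*c (v(c, O) = c + ((O + c) + (O + c)) = c + (2*O + 2*c) = 2*O + 3*c)
26582 + v((-49 + 2)/(B - 103), -68 + w) = 26582 + (2*(-68 + 74) + 3*((-49 + 2)/(-11 - 103))) = 26582 + (2*6 + 3*(-47/(-114))) = 26582 + (12 + 3*(-47*(-1/114))) = 26582 + (12 + 3*(47/114)) = 26582 + (12 + 47/38) = 26582 + 503/38 = 1010619/38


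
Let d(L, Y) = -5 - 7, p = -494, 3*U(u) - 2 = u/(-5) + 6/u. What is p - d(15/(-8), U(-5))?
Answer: -482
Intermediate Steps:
U(u) = 2/3 + 2/u - u/15 (U(u) = 2/3 + (u/(-5) + 6/u)/3 = 2/3 + (u*(-1/5) + 6/u)/3 = 2/3 + (-u/5 + 6/u)/3 = 2/3 + (6/u - u/5)/3 = 2/3 + (2/u - u/15) = 2/3 + 2/u - u/15)
d(L, Y) = -12
p - d(15/(-8), U(-5)) = -494 - 1*(-12) = -494 + 12 = -482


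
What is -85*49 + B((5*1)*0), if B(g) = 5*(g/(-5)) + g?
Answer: -4165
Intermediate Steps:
B(g) = 0 (B(g) = 5*(g*(-1/5)) + g = 5*(-g/5) + g = -g + g = 0)
-85*49 + B((5*1)*0) = -85*49 + 0 = -4165 + 0 = -4165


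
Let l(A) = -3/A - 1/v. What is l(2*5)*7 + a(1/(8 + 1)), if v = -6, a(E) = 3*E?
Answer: -⅗ ≈ -0.60000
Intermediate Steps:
l(A) = ⅙ - 3/A (l(A) = -3/A - 1/(-6) = -3/A - 1*(-⅙) = -3/A + ⅙ = ⅙ - 3/A)
l(2*5)*7 + a(1/(8 + 1)) = ((-18 + 2*5)/(6*((2*5))))*7 + 3/(8 + 1) = ((⅙)*(-18 + 10)/10)*7 + 3/9 = ((⅙)*(⅒)*(-8))*7 + 3*(⅑) = -2/15*7 + ⅓ = -14/15 + ⅓ = -⅗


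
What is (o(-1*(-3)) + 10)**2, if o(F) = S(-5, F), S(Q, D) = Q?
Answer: 25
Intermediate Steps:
o(F) = -5
(o(-1*(-3)) + 10)**2 = (-5 + 10)**2 = 5**2 = 25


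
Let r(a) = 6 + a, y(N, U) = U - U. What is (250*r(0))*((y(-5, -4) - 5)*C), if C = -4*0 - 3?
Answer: 22500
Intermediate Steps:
y(N, U) = 0
C = -3 (C = 0 - 3 = -3)
(250*r(0))*((y(-5, -4) - 5)*C) = (250*(6 + 0))*((0 - 5)*(-3)) = (250*6)*(-5*(-3)) = 1500*15 = 22500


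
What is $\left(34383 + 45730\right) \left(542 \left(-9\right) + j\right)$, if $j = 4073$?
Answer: $-64490965$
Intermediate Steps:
$\left(34383 + 45730\right) \left(542 \left(-9\right) + j\right) = \left(34383 + 45730\right) \left(542 \left(-9\right) + 4073\right) = 80113 \left(-4878 + 4073\right) = 80113 \left(-805\right) = -64490965$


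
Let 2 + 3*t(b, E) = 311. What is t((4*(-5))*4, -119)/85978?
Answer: 103/85978 ≈ 0.0011980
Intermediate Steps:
t(b, E) = 103 (t(b, E) = -⅔ + (⅓)*311 = -⅔ + 311/3 = 103)
t((4*(-5))*4, -119)/85978 = 103/85978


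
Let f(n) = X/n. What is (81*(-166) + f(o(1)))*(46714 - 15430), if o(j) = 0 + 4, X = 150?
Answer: -419471514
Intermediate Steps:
o(j) = 4
f(n) = 150/n
(81*(-166) + f(o(1)))*(46714 - 15430) = (81*(-166) + 150/4)*(46714 - 15430) = (-13446 + 150*(1/4))*31284 = (-13446 + 75/2)*31284 = -26817/2*31284 = -419471514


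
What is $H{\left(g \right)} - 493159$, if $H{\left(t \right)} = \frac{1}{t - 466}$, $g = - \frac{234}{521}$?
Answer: $- \frac{119847500701}{243020} \approx -4.9316 \cdot 10^{5}$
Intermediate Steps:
$g = - \frac{234}{521}$ ($g = \left(-234\right) \frac{1}{521} = - \frac{234}{521} \approx -0.44914$)
$H{\left(t \right)} = \frac{1}{-466 + t}$
$H{\left(g \right)} - 493159 = \frac{1}{-466 - \frac{234}{521}} - 493159 = \frac{1}{- \frac{243020}{521}} - 493159 = - \frac{521}{243020} - 493159 = - \frac{119847500701}{243020}$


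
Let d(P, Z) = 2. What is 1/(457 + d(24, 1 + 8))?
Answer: 1/459 ≈ 0.0021787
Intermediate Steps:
1/(457 + d(24, 1 + 8)) = 1/(457 + 2) = 1/459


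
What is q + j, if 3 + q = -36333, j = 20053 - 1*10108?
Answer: -26391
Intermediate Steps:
j = 9945 (j = 20053 - 10108 = 9945)
q = -36336 (q = -3 - 36333 = -36336)
q + j = -36336 + 9945 = -26391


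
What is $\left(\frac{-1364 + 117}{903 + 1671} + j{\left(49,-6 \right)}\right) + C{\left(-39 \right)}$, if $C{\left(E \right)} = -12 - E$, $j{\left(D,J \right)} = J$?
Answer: $\frac{52807}{2574} \approx 20.516$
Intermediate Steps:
$\left(\frac{-1364 + 117}{903 + 1671} + j{\left(49,-6 \right)}\right) + C{\left(-39 \right)} = \left(\frac{-1364 + 117}{903 + 1671} - 6\right) - -27 = \left(- \frac{1247}{2574} - 6\right) + \left(-12 + 39\right) = \left(\left(-1247\right) \frac{1}{2574} - 6\right) + 27 = \left(- \frac{1247}{2574} - 6\right) + 27 = - \frac{16691}{2574} + 27 = \frac{52807}{2574}$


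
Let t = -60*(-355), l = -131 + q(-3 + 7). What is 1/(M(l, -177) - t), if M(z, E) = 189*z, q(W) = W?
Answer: -1/45303 ≈ -2.2074e-5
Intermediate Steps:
l = -127 (l = -131 + (-3 + 7) = -131 + 4 = -127)
t = 21300
1/(M(l, -177) - t) = 1/(189*(-127) - 1*21300) = 1/(-24003 - 21300) = 1/(-45303) = -1/45303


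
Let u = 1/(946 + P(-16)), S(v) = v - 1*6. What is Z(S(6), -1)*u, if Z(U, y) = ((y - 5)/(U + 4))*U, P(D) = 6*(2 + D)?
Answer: 0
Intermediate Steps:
S(v) = -6 + v (S(v) = v - 6 = -6 + v)
P(D) = 12 + 6*D
Z(U, y) = U*(-5 + y)/(4 + U) (Z(U, y) = ((-5 + y)/(4 + U))*U = U*(-5 + y)/(4 + U))
u = 1/862 (u = 1/(946 + (12 + 6*(-16))) = 1/(946 + (12 - 96)) = 1/(946 - 84) = 1/862 ≈ 0.0011601)
Z(S(6), -1)*u = ((-6 + 6)*(-5 - 1)/(4 + (-6 + 6)))*(1/862) = (0*(-6)/(4 + 0))*(1/862) = (0*(-6)/4)*(1/862) = (0*(1/4)*(-6))*(1/862) = 0*(1/862) = 0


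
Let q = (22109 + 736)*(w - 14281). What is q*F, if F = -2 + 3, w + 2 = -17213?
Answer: -719526120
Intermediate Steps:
w = -17215 (w = -2 - 17213 = -17215)
F = 1
q = -719526120 (q = (22109 + 736)*(-17215 - 14281) = 22845*(-31496) = -719526120)
q*F = -719526120*1 = -719526120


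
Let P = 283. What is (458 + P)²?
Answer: 549081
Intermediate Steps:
(458 + P)² = (458 + 283)² = 741² = 549081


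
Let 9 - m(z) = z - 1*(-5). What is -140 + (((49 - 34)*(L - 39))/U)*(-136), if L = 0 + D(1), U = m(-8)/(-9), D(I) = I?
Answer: -58280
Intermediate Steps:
m(z) = 4 - z (m(z) = 9 - (z - 1*(-5)) = 9 - (z + 5) = 9 - (5 + z) = 9 + (-5 - z) = 4 - z)
U = -4/3 (U = (4 - 1*(-8))/(-9) = (4 + 8)*(-⅑) = 12*(-⅑) = -4/3 ≈ -1.3333)
L = 1 (L = 0 + 1 = 1)
-140 + (((49 - 34)*(L - 39))/U)*(-136) = -140 + (((49 - 34)*(1 - 39))/(-4/3))*(-136) = -140 + ((15*(-38))*(-¾))*(-136) = -140 - 570*(-¾)*(-136) = -140 + (855/2)*(-136) = -140 - 58140 = -58280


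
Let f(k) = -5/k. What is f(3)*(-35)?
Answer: 175/3 ≈ 58.333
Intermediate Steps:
f(3)*(-35) = -5/3*(-35) = 175/3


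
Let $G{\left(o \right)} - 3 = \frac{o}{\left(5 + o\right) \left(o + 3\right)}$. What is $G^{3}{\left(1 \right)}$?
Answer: $\frac{389017}{13824} \approx 28.141$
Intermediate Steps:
$G{\left(o \right)} = 3 + \frac{o}{\left(3 + o\right) \left(5 + o\right)}$ ($G{\left(o \right)} = 3 + \frac{o}{\left(5 + o\right) \left(o + 3\right)} = 3 + \frac{o}{\left(5 + o\right) \left(3 + o\right)} = 3 + \frac{o}{\left(3 + o\right) \left(5 + o\right)}$)
$G^{3}{\left(1 \right)} = \left(\frac{45 + 3 \cdot 1^{2} + 25 \cdot 1}{15 + 1^{2} + 8 \cdot 1}\right)^{3} = \left(\frac{45 + 3 \cdot 1 + 25}{15 + 1 + 8}\right)^{3} = \left(\frac{45 + 3 + 25}{24}\right)^{3} = \left(\frac{1}{24} \cdot 73\right)^{3} = \left(\frac{73}{24}\right)^{3} = \frac{389017}{13824}$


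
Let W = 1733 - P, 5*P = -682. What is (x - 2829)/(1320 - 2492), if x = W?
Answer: 2399/2930 ≈ 0.81877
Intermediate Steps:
P = -682/5 (P = (⅕)*(-682) = -682/5 ≈ -136.40)
W = 9347/5 (W = 1733 - 1*(-682/5) = 1733 + 682/5 = 9347/5 ≈ 1869.4)
x = 9347/5 ≈ 1869.4
(x - 2829)/(1320 - 2492) = (9347/5 - 2829)/(1320 - 2492) = -4798/5/(-1172) = -4798/5*(-1/1172) = 2399/2930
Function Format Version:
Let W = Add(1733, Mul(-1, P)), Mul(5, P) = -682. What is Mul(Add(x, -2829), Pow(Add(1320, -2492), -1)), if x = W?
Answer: Rational(2399, 2930) ≈ 0.81877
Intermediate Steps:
P = Rational(-682, 5) (P = Mul(Rational(1, 5), -682) = Rational(-682, 5) ≈ -136.40)
W = Rational(9347, 5) (W = Add(1733, Mul(-1, Rational(-682, 5))) = Add(1733, Rational(682, 5)) = Rational(9347, 5) ≈ 1869.4)
x = Rational(9347, 5) ≈ 1869.4
Mul(Add(x, -2829), Pow(Add(1320, -2492), -1)) = Mul(Add(Rational(9347, 5), -2829), Pow(Add(1320, -2492), -1)) = Mul(Rational(-4798, 5), Pow(-1172, -1)) = Mul(Rational(-4798, 5), Rational(-1, 1172)) = Rational(2399, 2930)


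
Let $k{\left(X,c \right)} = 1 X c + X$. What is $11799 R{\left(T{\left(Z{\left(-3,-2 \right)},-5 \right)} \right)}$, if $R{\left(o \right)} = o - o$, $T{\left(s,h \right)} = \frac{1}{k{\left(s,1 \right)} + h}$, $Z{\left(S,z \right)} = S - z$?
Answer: $0$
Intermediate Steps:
$k{\left(X,c \right)} = X + X c$ ($k{\left(X,c \right)} = X c + X = X + X c$)
$T{\left(s,h \right)} = \frac{1}{h + 2 s}$ ($T{\left(s,h \right)} = \frac{1}{s \left(1 + 1\right) + h} = \frac{1}{s 2 + h} = \frac{1}{2 s + h} = \frac{1}{h + 2 s}$)
$R{\left(o \right)} = 0$
$11799 R{\left(T{\left(Z{\left(-3,-2 \right)},-5 \right)} \right)} = 11799 \cdot 0 = 0$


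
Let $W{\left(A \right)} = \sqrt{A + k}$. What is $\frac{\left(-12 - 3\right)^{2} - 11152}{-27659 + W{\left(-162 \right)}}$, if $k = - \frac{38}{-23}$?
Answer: $\frac{993041077}{2513638593} + \frac{3122 i \sqrt{21206}}{2513638593} \approx 0.39506 + 0.00018087 i$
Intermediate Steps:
$k = \frac{38}{23}$ ($k = \left(-38\right) \left(- \frac{1}{23}\right) = \frac{38}{23} \approx 1.6522$)
$W{\left(A \right)} = \sqrt{\frac{38}{23} + A}$ ($W{\left(A \right)} = \sqrt{A + \frac{38}{23}} = \sqrt{\frac{38}{23} + A}$)
$\frac{\left(-12 - 3\right)^{2} - 11152}{-27659 + W{\left(-162 \right)}} = \frac{\left(-12 - 3\right)^{2} - 11152}{-27659 + \frac{\sqrt{874 + 529 \left(-162\right)}}{23}} = \frac{\left(-15\right)^{2} - 11152}{-27659 + \frac{\sqrt{874 - 85698}}{23}} = \frac{225 - 11152}{-27659 + \frac{\sqrt{-84824}}{23}} = - \frac{10927}{-27659 + \frac{2 i \sqrt{21206}}{23}}$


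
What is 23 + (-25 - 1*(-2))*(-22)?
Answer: 529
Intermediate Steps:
23 + (-25 - 1*(-2))*(-22) = 23 + (-25 + 2)*(-22) = 23 - 23*(-22) = 23 + 506 = 529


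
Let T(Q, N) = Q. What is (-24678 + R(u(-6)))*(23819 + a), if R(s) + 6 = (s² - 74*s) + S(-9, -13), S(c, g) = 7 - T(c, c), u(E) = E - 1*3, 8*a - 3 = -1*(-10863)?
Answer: -2409059989/4 ≈ -6.0226e+8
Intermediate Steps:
a = 5433/4 (a = 3/8 + (-1*(-10863))/8 = 3/8 + (⅛)*10863 = 3/8 + 10863/8 = 5433/4 ≈ 1358.3)
u(E) = -3 + E (u(E) = E - 3 = -3 + E)
S(c, g) = 7 - c
R(s) = 10 + s² - 74*s (R(s) = -6 + ((s² - 74*s) + (7 - 1*(-9))) = -6 + ((s² - 74*s) + (7 + 9)) = -6 + ((s² - 74*s) + 16) = -6 + (16 + s² - 74*s) = 10 + s² - 74*s)
(-24678 + R(u(-6)))*(23819 + a) = (-24678 + (10 + (-3 - 6)² - 74*(-3 - 6)))*(23819 + 5433/4) = (-24678 + (10 + (-9)² - 74*(-9)))*(100709/4) = (-24678 + (10 + 81 + 666))*(100709/4) = (-24678 + 757)*(100709/4) = -23921*100709/4 = -2409059989/4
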